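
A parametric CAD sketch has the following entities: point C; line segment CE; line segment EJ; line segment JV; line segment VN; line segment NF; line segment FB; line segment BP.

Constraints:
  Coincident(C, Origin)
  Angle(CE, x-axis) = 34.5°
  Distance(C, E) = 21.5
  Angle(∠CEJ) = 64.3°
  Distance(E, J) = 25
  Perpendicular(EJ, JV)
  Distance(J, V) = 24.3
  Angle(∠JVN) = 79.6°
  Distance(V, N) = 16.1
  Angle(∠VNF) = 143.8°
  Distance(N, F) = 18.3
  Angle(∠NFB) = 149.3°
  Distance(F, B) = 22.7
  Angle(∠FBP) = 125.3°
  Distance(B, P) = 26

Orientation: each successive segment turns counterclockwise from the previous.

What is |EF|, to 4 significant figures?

8.786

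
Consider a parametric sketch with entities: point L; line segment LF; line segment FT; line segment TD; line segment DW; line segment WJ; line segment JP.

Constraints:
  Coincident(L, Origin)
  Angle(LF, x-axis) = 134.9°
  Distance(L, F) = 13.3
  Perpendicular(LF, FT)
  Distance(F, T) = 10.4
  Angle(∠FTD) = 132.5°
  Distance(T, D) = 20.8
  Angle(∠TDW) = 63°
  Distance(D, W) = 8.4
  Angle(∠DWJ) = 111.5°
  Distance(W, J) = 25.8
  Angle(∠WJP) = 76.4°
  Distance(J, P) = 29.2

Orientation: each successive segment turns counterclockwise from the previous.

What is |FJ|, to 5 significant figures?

3.1367

L is at the origin; LF runs at 134.9° with length 13.3, so F = (-9.3881, 9.4209). LF ⟂ FT, so FT runs at -135.10°; with |FT| = 10.4, T = (-16.755, 2.0799). ∠FTD = 132.5° gives TD at -87.600° from the x-axis; with |TD| = 20.8, D = (-15.884, -18.702). ∠TDW = 63.0° gives DW at 29.400° from the x-axis; with |DW| = 8.4, W = (-8.5656, -14.578). ∠DWJ = 111.5° gives WJ at 97.900° from the x-axis; with |WJ| = 25.8, J = (-12.112, 10.977). Then |FJ| = |J − F| = 3.1367.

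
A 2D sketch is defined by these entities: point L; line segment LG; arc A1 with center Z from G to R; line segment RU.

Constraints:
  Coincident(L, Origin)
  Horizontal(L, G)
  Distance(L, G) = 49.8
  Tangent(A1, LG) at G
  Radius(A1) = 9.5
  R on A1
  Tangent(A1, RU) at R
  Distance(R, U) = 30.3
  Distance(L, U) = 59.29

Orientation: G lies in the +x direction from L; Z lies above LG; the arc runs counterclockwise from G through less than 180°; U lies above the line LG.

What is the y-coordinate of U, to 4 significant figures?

40.57

Checks: |ZG| = 9.500 ✓; |ZR| = 9.500 ✓; ∠(ZR, RU) = 90.00° ✓; |RU| = 30.30 ✓; |LU| = 59.29 ✓.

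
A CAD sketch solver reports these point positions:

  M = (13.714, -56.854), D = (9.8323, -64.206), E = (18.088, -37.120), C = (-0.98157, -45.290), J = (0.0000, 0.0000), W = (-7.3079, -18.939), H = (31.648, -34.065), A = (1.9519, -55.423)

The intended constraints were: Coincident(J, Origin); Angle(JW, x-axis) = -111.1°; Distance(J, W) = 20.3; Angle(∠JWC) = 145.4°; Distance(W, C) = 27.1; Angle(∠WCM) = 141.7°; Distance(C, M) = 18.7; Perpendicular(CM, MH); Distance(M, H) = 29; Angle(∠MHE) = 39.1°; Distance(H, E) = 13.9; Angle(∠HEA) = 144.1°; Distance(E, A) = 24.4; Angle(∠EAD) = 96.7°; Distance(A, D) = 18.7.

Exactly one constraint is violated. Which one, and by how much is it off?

Distance(A, D) = 18.7 — off by 6.90.

J = (0.00, 0.00) ✓; JW at -111.1° ✓; |JW| = 20.30 ✓; ∠JWC = 145.4° ✓; |WC| = 27.10 ✓; ∠WCM = 141.7° ✓; |CM| = 18.70 ✓; ∠(CM, MH) = 90.00° ✓; |MH| = 29.00 ✓; ∠MHE = 39.10° ✓; |HE| = 13.90 ✓; ∠HEA = 144.1° ✓; |EA| = 24.40 ✓; ∠EAD = 96.70° ✓; |AD| = 11.80 ✗.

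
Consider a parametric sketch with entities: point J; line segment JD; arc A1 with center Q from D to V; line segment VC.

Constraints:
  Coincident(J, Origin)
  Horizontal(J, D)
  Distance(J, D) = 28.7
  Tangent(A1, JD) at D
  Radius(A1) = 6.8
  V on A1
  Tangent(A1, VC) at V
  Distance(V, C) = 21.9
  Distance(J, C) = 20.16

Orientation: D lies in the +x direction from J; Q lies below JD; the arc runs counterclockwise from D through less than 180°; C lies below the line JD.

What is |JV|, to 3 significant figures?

23.8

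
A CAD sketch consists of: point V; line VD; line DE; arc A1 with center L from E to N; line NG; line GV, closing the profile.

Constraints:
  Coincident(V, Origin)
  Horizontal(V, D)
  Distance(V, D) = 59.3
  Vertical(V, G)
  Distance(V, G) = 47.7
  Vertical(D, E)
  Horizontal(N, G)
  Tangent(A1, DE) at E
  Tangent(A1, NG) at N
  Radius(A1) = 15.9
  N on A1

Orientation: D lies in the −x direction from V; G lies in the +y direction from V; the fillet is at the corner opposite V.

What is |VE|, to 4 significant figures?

67.29

V is at the origin; VD is horizontal with |VD| = 59.3 and D on the −x side, so D = (-59.30, 0.000). V and G share the same x with |VG| = 47.7 and G on the +y side, so G = (0.000, 47.70). The virtual corner opposite V is at (-59.30, 47.70). Tangency of A1 to DE means the radius LE is perpendicular to DE and A1 meets NG tangentially, so LN is at right angles to NG, with radius 15.9, so the center L sits 15.9 in from both sides at L = (-43.40, 31.80). That places the tangent points at E = (-59.30, 31.80) on DE and N = (-43.40, 47.70) on NG. Then |VE| = |E − V| = 67.29.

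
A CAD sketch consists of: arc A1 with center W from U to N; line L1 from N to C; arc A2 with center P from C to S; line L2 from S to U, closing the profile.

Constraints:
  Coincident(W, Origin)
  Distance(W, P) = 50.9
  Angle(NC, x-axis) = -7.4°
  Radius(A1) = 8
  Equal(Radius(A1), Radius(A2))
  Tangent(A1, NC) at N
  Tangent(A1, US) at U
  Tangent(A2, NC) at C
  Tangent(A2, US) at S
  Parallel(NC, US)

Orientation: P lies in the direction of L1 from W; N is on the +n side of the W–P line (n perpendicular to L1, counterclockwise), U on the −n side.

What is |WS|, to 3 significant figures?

51.5

The slot axis is L1's direction at -7.4°, so u = (cos -7.4°, sin -7.4°) = (0.992, -0.129) and n = (−sin -7.4°, cos -7.4°) = (0.129, 0.992). W is at the origin and P lies 50.9 along u from W, so P = 50.9·u = (50.5, -6.56). Tangency of A1 to both parallel lines with radius 8.0 puts N and U at W ± 8.0·n: N = (1.03, 7.93), U = (-1.03, -7.93). Equal radii place C and S the same way about P: C = P + 8.0·n = (51.5, 1.38), S = P − 8.0·n = (49.4, -14.5). Then |WS| = |S − W| = 51.5.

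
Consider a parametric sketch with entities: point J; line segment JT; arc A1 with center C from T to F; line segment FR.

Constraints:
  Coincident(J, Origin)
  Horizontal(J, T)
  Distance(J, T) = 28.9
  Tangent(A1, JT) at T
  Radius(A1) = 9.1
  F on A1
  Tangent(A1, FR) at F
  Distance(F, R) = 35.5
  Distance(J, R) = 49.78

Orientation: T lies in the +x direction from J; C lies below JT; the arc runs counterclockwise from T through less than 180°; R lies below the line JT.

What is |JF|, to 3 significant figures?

22.0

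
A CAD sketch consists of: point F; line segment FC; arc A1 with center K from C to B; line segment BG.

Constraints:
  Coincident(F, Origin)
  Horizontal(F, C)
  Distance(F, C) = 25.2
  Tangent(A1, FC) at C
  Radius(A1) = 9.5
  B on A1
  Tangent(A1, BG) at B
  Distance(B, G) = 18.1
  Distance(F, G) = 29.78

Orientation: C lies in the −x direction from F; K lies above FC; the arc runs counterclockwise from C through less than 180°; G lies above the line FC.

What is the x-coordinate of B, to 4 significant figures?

-15.76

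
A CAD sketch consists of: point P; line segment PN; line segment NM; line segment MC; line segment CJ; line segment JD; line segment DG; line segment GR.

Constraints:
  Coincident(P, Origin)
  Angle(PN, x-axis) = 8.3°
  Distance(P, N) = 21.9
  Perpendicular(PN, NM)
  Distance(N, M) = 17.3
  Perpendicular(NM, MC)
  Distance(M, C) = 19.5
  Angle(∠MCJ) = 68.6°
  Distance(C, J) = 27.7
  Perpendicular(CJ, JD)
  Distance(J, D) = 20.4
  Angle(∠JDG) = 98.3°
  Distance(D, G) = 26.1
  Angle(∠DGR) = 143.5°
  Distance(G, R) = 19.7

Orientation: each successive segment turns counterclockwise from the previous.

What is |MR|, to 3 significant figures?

22.8

P is at the origin; PN runs at 8.3° with length 21.9, so N = (21.7, 3.16). The perpendicularity gives NM at right angles to PN, so NM runs at 98.3°; with |NM| = 17.3, M = (19.2, 20.3). NM ⟂ MC, so MC runs at -172°; with |MC| = 19.5, C = (-0.123, 17.5). ∠MCJ = 68.6° gives CJ at -60.3° from the x-axis; with |CJ| = 27.7, J = (13.6, -6.60). CJ is perpendicular to JD, so JD runs at 29.7°; with |JD| = 20.4, D = (31.3, 3.51). ∠JDG = 98.3° gives DG at 111° from the x-axis; with |DG| = 26.1, G = (21.8, 27.8). ∠DGR = 143.5° gives GR at 148° from the x-axis; with |GR| = 19.7, R = (5.11, 38.3). Then |MR| = |R − M| = 22.8.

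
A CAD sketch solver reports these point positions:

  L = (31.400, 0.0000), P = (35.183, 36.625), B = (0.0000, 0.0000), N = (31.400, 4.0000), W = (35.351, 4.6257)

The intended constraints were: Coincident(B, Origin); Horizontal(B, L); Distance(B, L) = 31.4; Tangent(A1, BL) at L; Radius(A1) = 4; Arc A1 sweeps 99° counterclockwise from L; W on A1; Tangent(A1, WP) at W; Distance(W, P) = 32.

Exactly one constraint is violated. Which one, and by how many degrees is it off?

Tangent(A1, WP) at W — off by 8.70°.

B = (0.00, 0.00) ✓; B.y = 0.00, L.y = 0.00 ✓; |BL| = 31.40 ✓; ∠(NL, LB) = 90.00° ✓; |NL| = 4.000 ✓; bearing(N→W) − bearing(N→L) = 99.00° ✓; |NW| = 4.000 ✓; ∠(NW, WP) = 98.70° ✗; |WP| = 32.00 ✓.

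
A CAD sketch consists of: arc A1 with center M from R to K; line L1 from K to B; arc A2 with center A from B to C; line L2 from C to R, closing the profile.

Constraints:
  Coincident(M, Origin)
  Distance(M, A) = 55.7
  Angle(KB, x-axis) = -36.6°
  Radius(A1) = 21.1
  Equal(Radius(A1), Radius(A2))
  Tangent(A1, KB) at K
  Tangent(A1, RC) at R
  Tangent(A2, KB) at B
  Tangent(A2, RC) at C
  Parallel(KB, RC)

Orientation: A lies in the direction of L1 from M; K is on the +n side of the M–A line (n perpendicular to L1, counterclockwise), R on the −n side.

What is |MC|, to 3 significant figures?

59.6

Tangency of A1 to both parallel lines with radius 21.1 puts K and R at M ± 21.1·n: K = (12.6, 16.9), R = (-12.6, -16.9). Equal radii place B and C the same way about A: B = A + 21.1·n = (57.3, -16.3), C = A − 21.1·n = (32.1, -50.1). Then |MC| = |C − M| = 59.6.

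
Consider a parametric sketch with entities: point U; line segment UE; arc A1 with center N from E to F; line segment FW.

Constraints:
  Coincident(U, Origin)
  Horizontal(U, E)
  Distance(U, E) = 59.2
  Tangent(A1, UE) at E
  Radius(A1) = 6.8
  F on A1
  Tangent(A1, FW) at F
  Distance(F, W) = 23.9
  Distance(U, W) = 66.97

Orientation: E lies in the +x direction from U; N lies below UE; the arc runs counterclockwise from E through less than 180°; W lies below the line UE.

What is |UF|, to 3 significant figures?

53.3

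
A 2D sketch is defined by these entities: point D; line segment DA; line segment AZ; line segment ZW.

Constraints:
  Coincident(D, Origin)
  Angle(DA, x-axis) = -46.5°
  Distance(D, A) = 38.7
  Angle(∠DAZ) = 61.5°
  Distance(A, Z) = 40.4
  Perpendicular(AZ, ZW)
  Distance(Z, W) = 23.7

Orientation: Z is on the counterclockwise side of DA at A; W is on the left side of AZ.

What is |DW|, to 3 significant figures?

24.2

∠DAZ = 61.5°, so AZ runs at -46.5° + (180° − 61.5°) = 72.0° from the x-axis; with |AZ| = 40.4, Z = A + 40.4·(cos 72.0°, sin 72.0°) = (39.1, 10.4). The perpendicularity gives ZW at right angles to AZ; with |ZW| = 23.7 on the left of AZ, W = Z + 23.7·(-0.951, 0.309) = (16.6, 17.7). Then |DW| = |W − D| = 24.2.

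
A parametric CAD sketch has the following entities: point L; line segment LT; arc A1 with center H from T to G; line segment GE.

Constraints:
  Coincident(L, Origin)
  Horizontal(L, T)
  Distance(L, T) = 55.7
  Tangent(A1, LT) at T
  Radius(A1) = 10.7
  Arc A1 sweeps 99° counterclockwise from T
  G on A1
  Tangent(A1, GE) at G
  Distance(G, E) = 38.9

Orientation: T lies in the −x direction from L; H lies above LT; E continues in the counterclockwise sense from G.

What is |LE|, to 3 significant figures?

72.1

On A1, T sits at bearing -90° from H; a 99° counterclockwise sweep puts G at bearing 9°, so G = H + 10.7·(cos 9°, sin 9°) = (-45.1, 12.4). A1 meets GE tangentially, so HG is at right angles to GE, so GE runs along (−sin 9°, cos 9°); with |GE| = 38.9, E = (-51.2, 50.8). Then |LE| = |E − L| = 72.1.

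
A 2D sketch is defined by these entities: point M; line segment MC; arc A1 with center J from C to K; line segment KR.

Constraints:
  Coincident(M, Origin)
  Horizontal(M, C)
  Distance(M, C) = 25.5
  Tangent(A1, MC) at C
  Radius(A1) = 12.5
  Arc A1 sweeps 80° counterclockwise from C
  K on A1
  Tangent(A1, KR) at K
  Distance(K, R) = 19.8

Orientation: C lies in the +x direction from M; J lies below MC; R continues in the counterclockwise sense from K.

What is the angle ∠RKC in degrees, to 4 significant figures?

140.0°

On A1, C sits at bearing 90° from J; an 80° counterclockwise sweep puts K at bearing 170°, so K = J + 12.5·(cos 170°, sin 170°) = (13.19, -10.33). The tangent condition forces JK to be normal to KR, so KR runs along (−sin 170°, cos 170°); with |KR| = 19.8, R = (9.752, -29.83). Then cos ∠RKC = KR·KC / (|KR||KC|), giving 140.0°.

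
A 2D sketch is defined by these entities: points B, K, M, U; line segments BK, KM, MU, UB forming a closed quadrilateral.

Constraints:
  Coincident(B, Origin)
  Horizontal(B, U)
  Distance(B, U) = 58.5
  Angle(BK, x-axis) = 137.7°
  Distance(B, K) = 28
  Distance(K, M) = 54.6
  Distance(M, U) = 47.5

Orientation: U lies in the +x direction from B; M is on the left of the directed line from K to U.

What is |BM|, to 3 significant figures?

48.8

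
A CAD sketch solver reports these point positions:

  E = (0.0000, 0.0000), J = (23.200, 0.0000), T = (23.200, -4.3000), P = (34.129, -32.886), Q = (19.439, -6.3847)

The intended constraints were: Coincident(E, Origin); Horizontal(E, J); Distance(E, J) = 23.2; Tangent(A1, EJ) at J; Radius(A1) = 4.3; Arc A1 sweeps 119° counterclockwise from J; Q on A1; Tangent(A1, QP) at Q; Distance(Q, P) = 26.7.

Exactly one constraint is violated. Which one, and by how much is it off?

Distance(Q, P) = 26.7 — off by 3.60.

E = (0.00, 0.00) ✓; E.y = 0.00, J.y = 0.00 ✓; |EJ| = 23.20 ✓; ∠(TJ, JE) = 90.00° ✓; |TJ| = 4.300 ✓; bearing(T→Q) − bearing(T→J) = 119.0° ✓; |TQ| = 4.300 ✓; ∠(TQ, QP) = 90.00° ✓; |QP| = 30.30 ✗.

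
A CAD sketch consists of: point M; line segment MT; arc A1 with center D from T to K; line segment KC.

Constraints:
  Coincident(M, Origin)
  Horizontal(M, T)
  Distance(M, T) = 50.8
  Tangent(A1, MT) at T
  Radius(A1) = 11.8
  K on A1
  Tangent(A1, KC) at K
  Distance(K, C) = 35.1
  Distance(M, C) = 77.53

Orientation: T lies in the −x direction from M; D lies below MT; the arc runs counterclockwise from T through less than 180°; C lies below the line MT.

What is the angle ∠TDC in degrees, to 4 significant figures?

163.3°

Checks: M = (0.00, 0.00) ✓; |DK| = 11.80 ✓; ∠(DK, KC) = 90.00° ✓; |KC| = 35.10 ✓; |MC| = 77.53 ✓.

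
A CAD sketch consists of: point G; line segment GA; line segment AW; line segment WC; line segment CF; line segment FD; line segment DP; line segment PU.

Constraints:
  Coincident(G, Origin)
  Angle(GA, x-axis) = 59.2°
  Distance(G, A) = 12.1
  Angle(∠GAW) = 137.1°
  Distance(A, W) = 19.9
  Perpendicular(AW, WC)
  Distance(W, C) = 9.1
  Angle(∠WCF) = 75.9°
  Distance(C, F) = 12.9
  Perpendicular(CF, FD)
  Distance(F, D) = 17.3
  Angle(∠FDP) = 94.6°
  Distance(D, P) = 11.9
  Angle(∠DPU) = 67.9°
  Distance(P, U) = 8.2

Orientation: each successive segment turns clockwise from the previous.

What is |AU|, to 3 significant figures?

19.1

∠FDP = 94.6° gives DP at 6.80° from the x-axis; with |DP| = 11.9, P = (26.1, 25.4). ∠DPU = 67.9° gives PU at -105° from the x-axis; with |PU| = 8.2, U = (23.9, 17.5). Then |AU| = |U − A| = 19.1.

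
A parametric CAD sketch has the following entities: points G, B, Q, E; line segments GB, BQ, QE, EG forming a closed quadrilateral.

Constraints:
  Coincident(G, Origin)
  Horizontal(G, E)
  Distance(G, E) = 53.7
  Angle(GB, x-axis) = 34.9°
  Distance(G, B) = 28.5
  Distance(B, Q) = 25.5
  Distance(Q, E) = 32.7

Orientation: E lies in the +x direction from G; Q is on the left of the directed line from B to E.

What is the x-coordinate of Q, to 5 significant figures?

44.043

G is at the origin; G and E share the same y with |GE| = 53.7 and E in +x, so E = (53.7, 0). GB runs at 34.9° with |GB| = 28.5, so B = (23.374, 16.306). Q is determined by |BQ| = 25.5 and |QE| = 32.7 together: it lies at the intersection of circle(B, 25.5) and circle(E, 32.7). With |BE| = 34.432, the foot of the radical line on BE is 11.131 from B and the perpendicular offset is √(25.5² − 11.131²) = 22.942. Taking the left-of-BE solution: Q = (44.043, 31.241).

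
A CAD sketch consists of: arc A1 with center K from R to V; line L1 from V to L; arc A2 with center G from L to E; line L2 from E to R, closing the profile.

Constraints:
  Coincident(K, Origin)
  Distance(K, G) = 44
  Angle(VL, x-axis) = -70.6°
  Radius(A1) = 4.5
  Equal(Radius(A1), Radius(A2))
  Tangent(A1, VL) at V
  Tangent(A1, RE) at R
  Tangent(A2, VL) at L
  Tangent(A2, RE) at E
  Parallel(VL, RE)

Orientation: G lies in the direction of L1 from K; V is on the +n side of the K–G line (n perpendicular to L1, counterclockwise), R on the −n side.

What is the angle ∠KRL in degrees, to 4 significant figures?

78.44°

The slot axis is L1's direction at -70.6°, so u = (cos -70.6°, sin -70.6°) = (0.3322, -0.9432) and n = (−sin -70.6°, cos -70.6°) = (0.9432, 0.3322). K is at the origin and G lies 44.0 along u from K, so G = 44.0·u = (14.62, -41.50). Tangency of A1 to both parallel lines with radius 4.5 puts V and R at K ± 4.5·n: V = (4.245, 1.495), R = (-4.245, -1.495). Equal radii place L and E the same way about G: L = G + 4.5·n = (18.86, -40.01), E = G − 4.5·n = (10.37, -43.00). Then cos ∠KRL = RK·RL / (|RK||RL|), giving 78.44°.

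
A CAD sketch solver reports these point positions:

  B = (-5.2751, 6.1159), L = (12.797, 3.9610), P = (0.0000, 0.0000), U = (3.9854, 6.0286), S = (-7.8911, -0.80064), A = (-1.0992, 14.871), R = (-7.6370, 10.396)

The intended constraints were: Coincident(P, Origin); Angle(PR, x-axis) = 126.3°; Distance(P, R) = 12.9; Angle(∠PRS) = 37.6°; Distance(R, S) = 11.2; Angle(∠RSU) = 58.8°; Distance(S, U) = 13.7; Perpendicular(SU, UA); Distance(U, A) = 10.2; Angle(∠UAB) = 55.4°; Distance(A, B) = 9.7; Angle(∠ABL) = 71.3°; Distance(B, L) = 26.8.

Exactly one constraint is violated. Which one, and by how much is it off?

Distance(B, L) = 26.8 — off by 8.60.

P = (0.00, 0.00) ✓; PR at 126.3° ✓; |PR| = 12.90 ✓; ∠PRS = 37.60° ✓; |RS| = 11.20 ✓; ∠RSU = 58.80° ✓; |SU| = 13.70 ✓; ∠(SU, UA) = 90.00° ✓; |UA| = 10.20 ✓; ∠UAB = 55.40° ✓; |AB| = 9.700 ✓; ∠ABL = 71.30° ✓; |BL| = 18.20 ✗.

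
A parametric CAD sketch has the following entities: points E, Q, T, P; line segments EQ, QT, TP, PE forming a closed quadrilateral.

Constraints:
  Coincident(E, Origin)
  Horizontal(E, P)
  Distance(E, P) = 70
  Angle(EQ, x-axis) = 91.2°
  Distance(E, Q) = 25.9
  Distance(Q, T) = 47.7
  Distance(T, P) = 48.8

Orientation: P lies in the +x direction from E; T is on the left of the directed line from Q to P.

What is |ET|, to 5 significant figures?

60.917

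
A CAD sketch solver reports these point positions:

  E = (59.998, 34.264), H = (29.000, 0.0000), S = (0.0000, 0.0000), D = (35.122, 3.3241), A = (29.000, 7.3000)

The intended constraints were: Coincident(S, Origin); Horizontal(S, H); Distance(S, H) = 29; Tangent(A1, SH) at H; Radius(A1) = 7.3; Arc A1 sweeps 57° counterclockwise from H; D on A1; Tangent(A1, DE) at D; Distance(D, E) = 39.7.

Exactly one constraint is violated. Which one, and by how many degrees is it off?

Tangent(A1, DE) at D — off by 5.80°.

S = (0.00, 0.00) ✓; S.y = 0.00, H.y = 0.00 ✓; |SH| = 29.00 ✓; ∠(AH, HS) = 90.00° ✓; |AH| = 7.300 ✓; bearing(A→D) − bearing(A→H) = 57.00° ✓; |AD| = 7.300 ✓; ∠(AD, DE) = 95.80° ✗; |DE| = 39.70 ✓.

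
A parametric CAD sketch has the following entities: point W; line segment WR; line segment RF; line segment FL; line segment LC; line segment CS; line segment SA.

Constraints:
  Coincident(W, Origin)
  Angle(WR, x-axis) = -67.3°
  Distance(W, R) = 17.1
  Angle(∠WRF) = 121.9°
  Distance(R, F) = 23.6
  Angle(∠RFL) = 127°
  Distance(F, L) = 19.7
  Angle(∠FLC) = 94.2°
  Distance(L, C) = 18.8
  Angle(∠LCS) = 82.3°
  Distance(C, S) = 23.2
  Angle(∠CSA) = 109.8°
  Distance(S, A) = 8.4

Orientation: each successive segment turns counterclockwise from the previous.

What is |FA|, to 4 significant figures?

10.28

W is at the origin; WR runs at -67.3° with length 17.1, so R = (6.599, -15.78). ∠WRF = 121.9° gives RF at -9.200° from the x-axis; with |RF| = 23.6, F = (29.90, -19.55). ∠RFL = 127.0° gives FL at 43.80° from the x-axis; with |FL| = 19.7, L = (44.11, -5.913). ∠FLC = 94.2° gives LC at 129.6° from the x-axis; with |LC| = 18.8, C = (32.13, 8.572). ∠LCS = 82.3° gives CS at -132.7° from the x-axis; with |CS| = 23.2, S = (16.40, -8.478). ∠CSA = 109.8° gives SA at -62.50° from the x-axis; with |SA| = 8.4, A = (20.28, -15.93). Then |FA| = |A − F| = 10.28.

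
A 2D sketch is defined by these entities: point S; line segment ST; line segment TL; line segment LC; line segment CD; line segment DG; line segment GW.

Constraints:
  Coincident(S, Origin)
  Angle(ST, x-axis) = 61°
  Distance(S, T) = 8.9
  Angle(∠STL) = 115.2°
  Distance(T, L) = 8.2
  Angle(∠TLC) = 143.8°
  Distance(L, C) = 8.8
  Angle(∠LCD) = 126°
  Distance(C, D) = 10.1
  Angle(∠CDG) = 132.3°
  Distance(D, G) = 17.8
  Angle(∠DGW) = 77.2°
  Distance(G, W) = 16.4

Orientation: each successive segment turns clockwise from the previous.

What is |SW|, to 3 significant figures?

5.34

S is at the origin; ST runs at 61.0° with length 8.9, so T = (4.31, 7.78). ∠STL = 115.2° gives TL at -3.80° from the x-axis; with |TL| = 8.2, L = (12.5, 7.24). ∠TLC = 143.8° gives LC at -40.0° from the x-axis; with |LC| = 8.8, C = (19.2, 1.58). ∠LCD = 126.0° gives CD at -94.0° from the x-axis; with |CD| = 10.1, D = (18.5, -8.49). ∠CDG = 132.3° gives DG at -142° from the x-axis; with |DG| = 17.8, G = (4.56, -19.5). ∠DGW = 77.2° gives GW at 116° from the x-axis; with |GW| = 16.4, W = (-2.50, -4.72). Then |SW| = |W − S| = 5.34.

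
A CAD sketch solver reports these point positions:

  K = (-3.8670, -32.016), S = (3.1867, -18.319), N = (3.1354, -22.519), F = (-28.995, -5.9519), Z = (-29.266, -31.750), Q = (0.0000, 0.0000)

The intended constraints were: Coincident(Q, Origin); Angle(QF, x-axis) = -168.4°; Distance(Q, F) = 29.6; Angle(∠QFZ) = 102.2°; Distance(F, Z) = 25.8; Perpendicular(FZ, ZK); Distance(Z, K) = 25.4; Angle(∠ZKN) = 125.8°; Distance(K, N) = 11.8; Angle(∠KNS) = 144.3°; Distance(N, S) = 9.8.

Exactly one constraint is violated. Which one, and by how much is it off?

Distance(N, S) = 9.8 — off by 5.60.

Q = (0.00, 0.00) ✓; QF at -168.4° ✓; |QF| = 29.60 ✓; ∠QFZ = 102.2° ✓; |FZ| = 25.80 ✓; ∠(FZ, ZK) = 90.00° ✓; |ZK| = 25.40 ✓; ∠ZKN = 125.8° ✓; |KN| = 11.80 ✓; ∠KNS = 144.3° ✓; |NS| = 4.200 ✗.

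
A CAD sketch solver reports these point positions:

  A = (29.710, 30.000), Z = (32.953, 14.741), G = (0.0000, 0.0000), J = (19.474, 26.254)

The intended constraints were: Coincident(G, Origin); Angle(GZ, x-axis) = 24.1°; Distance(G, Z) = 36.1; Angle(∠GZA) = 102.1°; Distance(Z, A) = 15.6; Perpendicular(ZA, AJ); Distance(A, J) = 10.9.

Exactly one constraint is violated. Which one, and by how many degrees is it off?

Perpendicular(ZA, AJ) — off by 8.10°.

G = (0.00, 0.00) ✓; GZ at 24.10° ✓; |GZ| = 36.10 ✓; ∠GZA = 102.1° ✓; |ZA| = 15.60 ✓; ∠(ZA, AJ) = 98.10° ✗; |AJ| = 10.90 ✓.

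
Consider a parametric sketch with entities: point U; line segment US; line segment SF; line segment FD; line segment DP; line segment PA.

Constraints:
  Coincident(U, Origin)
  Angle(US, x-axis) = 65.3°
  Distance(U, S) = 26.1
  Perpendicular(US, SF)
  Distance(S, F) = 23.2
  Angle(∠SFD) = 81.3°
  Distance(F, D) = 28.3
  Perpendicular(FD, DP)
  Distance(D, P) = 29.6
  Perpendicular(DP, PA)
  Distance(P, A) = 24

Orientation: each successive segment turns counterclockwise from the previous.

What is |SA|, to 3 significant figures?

6.71

U is at the origin; US runs at 65.3° with length 26.1, so S = (10.9, 23.7). US is perpendicular to SF, so SF runs at 155°; with |SF| = 23.2, F = (-10.2, 33.4). ∠SFD = 81.3° gives FD at -106° from the x-axis; with |FD| = 28.3, D = (-18.0, 6.20). FD is perpendicular to DP, so DP runs at -16.0°; with |DP| = 29.6, P = (10.5, -1.96). DP is perpendicular to PA, so PA runs at 74.0°; with |PA| = 24.0, A = (17.1, 21.1). Then |SA| = |A − S| = 6.71.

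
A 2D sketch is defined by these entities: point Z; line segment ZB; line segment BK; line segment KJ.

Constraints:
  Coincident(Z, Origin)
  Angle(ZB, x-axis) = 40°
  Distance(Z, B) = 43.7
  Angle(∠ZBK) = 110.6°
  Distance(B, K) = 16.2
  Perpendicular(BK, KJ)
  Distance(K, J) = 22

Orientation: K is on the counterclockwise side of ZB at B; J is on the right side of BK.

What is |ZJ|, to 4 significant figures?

70.39

∠ZBK = 110.6°, so BK runs at 40.0° + (180° − 110.6°) = 109.4° from the x-axis; with |BK| = 16.2, K = B + 16.2·(cos 109.4°, sin 109.4°) = (28.10, 43.37). BK ⟂ KJ; with |KJ| = 22.0 on the right of BK, J = K + 22.0·(0.9432, 0.3322) = (48.85, 50.68). Then |ZJ| = |J − Z| = 70.39.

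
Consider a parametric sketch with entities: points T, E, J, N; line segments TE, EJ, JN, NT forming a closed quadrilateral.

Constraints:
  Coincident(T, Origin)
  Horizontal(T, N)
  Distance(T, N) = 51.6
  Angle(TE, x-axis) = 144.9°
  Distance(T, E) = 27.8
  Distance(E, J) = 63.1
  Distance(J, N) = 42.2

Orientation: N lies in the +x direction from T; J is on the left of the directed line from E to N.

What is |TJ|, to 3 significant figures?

53.2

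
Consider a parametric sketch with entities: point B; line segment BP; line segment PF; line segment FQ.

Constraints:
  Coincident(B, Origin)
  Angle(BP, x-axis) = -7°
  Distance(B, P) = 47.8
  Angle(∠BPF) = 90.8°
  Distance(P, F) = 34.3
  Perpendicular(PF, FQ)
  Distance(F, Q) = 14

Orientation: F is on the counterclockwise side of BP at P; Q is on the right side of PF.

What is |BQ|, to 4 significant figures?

71.00

B is at the origin; BP runs at -7.0° with length 47.8, so P = 47.8·(cos -7.0°, sin -7.0°) = (47.44, -5.825). ∠BPF = 90.8°, so PF runs at -7.0° + (180° − 90.8°) = 82.20° from the x-axis; with |PF| = 34.3, F = P + 34.3·(cos 82.20°, sin 82.20°) = (52.10, 28.16). The perpendicularity gives FQ at right angles to PF; with |FQ| = 14.0 on the right of PF, Q = F + 14.0·(0.9907, -0.1357) = (65.97, 26.26). Then |BQ| = |Q − B| = 71.00.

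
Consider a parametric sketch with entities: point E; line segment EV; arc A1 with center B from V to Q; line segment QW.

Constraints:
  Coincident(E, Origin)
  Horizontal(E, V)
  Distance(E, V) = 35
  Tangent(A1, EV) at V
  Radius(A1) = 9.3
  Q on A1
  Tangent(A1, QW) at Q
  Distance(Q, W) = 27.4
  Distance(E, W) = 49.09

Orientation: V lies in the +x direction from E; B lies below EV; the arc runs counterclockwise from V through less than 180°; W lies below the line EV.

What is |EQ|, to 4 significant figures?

28.14

Checks: |BQ| = 9.300 ✓; ∠(BQ, QW) = 90.00° ✓; |QW| = 27.40 ✓; |EW| = 49.09 ✓.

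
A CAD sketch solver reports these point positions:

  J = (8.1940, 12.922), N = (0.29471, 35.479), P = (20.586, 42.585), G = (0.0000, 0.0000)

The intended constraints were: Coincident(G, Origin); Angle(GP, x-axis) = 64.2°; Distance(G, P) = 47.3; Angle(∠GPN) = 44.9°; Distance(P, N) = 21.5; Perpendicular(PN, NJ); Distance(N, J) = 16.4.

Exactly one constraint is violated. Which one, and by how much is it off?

Distance(N, J) = 16.4 — off by 7.50.

G = (0.00, 0.00) ✓; GP at 64.20° ✓; |GP| = 47.30 ✓; ∠GPN = 44.90° ✓; |PN| = 21.50 ✓; ∠(PN, NJ) = 90.00° ✓; |NJ| = 23.90 ✗.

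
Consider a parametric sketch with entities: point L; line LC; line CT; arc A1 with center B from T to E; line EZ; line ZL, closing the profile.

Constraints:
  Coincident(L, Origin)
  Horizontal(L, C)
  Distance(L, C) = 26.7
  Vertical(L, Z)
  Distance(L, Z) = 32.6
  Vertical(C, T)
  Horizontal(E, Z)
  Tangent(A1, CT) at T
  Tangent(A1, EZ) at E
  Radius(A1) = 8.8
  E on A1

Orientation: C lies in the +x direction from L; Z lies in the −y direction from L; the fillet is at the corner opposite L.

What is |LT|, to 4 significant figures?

35.77

L is at the origin; L and C share the same y with |LC| = 26.7 and C on the +x side, so C = (26.70, 0.000). L and Z share the same x with |LZ| = 32.6 and Z on the −y side, so Z = (0.000, -32.60). The virtual corner opposite L is at (26.70, -32.60). Tangency of A1 to CT means the radius BT is perpendicular to CT and tangency of A1 to EZ means the radius BE is perpendicular to EZ, with radius 8.8, so the center B sits 8.8 in from both sides at B = (17.90, -23.80). That places the tangent points at T = (26.70, -23.80) on CT and E = (17.90, -32.60) on EZ. Then |LT| = |T − L| = 35.77.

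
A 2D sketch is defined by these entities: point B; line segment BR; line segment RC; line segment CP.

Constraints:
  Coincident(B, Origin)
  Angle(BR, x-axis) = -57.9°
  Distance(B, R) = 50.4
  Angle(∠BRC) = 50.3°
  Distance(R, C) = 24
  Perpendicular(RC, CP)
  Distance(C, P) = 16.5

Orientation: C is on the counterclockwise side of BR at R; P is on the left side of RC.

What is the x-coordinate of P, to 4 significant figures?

18.60

B is at the origin; BR runs at -57.9° with length 50.4, so R = 50.4·(cos -57.9°, sin -57.9°) = (26.78, -42.69). ∠BRC = 50.3°, so RC runs at -57.9° + (180° − 50.3°) = 71.80° from the x-axis; with |RC| = 24.0, C = R + 24.0·(cos 71.80°, sin 71.80°) = (34.28, -19.90). RC is perpendicular to CP; with |CP| = 16.5 on the left of RC, P = C + 16.5·(-0.9500, 0.3123) = (18.60, -14.74). So P.x = 18.60.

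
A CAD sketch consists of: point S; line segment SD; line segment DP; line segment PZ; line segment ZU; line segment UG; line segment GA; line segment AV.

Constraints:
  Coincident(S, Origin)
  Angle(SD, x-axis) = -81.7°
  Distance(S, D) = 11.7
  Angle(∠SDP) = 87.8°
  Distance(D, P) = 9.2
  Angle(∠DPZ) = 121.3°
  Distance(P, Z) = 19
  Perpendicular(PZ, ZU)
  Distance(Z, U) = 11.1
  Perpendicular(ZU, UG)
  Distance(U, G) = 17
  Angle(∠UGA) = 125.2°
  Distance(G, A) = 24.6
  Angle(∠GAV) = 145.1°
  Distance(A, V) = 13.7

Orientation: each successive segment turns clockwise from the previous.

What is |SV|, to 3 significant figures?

40.3

S is at the origin; SD runs at -81.7° with length 11.7, so D = (1.69, -11.6). ∠SDP = 87.8° gives DP at -174° from the x-axis; with |DP| = 9.2, P = (-7.46, -12.6). ∠DPZ = 121.3° gives PZ at 127° from the x-axis; with |PZ| = 19.0, Z = (-19.0, 2.54). PZ is perpendicular to ZU, so ZU runs at 37.4°; with |ZU| = 11.1, U = (-10.2, 9.28). ZU is perpendicular to UG, so UG runs at -52.6°; with |UG| = 17.0, G = (0.144, -4.22). ∠UGA = 125.2° gives GA at -107° from the x-axis; with |GA| = 24.6, A = (-7.21, -27.7). ∠GAV = 145.1° gives AV at -142° from the x-axis; with |AV| = 13.7, V = (-18.1, -36.1). Then |SV| = |V − S| = 40.3.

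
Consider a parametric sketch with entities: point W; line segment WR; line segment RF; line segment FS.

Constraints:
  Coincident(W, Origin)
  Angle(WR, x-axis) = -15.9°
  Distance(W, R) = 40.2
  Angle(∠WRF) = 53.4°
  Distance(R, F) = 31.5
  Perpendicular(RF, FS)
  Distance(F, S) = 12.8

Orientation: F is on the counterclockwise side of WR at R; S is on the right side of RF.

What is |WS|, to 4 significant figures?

45.70

W is at the origin; WR runs at -15.9° with length 40.2, so R = 40.2·(cos -15.9°, sin -15.9°) = (38.66, -11.01). ∠WRF = 53.4°, so RF runs at -15.9° + (180° − 53.4°) = 110.7° from the x-axis; with |RF| = 31.5, F = R + 31.5·(cos 110.7°, sin 110.7°) = (27.53, 18.45). The perpendicularity gives FS at right angles to RF; with |FS| = 12.8 on the right of RF, S = F + 12.8·(0.9354, 0.3535) = (39.50, 22.98). Then |WS| = |S − W| = 45.70.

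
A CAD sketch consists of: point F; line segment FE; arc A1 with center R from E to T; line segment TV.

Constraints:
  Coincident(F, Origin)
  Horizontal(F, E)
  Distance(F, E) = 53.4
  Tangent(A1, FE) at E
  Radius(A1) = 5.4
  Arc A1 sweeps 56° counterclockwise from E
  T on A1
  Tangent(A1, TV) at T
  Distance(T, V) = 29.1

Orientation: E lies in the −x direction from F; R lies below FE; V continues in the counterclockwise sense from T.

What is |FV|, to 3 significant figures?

78.7

F is at the origin; FE is horizontal with |FE| = 53.4 and E on the −x side, so E = (-53.4, 0.00). The tangent condition forces RE to be normal to FE, so R = E + (0, -5.4) = (-53.4, -5.40). On A1, E sits at bearing 90° from R; a 56° counterclockwise sweep puts T at bearing 146°, so T = R + 5.4·(cos 146°, sin 146°) = (-57.9, -2.38). Since A1 is tangent to TV there, RT ⟂ TV, so TV runs along (−sin 146°, cos 146°); with |TV| = 29.1, V = (-74.1, -26.5). Then |FV| = |V − F| = 78.7.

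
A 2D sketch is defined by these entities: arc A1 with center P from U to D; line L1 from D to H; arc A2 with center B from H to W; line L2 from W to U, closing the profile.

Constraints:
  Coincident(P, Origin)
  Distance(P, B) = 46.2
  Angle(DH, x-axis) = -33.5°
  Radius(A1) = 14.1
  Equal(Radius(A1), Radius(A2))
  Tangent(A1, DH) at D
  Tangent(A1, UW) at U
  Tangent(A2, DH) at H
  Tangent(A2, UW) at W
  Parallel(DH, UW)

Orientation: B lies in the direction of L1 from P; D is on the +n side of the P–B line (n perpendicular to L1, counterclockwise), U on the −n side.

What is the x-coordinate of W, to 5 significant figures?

30.743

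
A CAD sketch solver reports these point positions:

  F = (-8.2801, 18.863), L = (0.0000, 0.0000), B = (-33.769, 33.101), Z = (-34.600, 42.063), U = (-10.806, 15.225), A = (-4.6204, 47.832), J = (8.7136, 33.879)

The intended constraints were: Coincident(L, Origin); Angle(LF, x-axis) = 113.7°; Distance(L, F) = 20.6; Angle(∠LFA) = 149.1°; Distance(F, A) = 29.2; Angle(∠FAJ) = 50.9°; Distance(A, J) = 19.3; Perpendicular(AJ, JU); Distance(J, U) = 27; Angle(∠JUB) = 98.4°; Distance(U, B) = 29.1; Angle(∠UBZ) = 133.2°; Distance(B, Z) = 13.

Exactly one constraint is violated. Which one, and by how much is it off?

Distance(B, Z) = 13 — off by 4.00.

L = (0.00, 0.00) ✓; LF at 113.7° ✓; |LF| = 20.60 ✓; ∠LFA = 149.1° ✓; |FA| = 29.20 ✓; ∠FAJ = 50.90° ✓; |AJ| = 19.30 ✓; ∠(AJ, JU) = 90.00° ✓; |JU| = 27.00 ✓; ∠JUB = 98.40° ✓; |UB| = 29.10 ✓; ∠UBZ = 133.2° ✓; |BZ| = 9.000 ✗.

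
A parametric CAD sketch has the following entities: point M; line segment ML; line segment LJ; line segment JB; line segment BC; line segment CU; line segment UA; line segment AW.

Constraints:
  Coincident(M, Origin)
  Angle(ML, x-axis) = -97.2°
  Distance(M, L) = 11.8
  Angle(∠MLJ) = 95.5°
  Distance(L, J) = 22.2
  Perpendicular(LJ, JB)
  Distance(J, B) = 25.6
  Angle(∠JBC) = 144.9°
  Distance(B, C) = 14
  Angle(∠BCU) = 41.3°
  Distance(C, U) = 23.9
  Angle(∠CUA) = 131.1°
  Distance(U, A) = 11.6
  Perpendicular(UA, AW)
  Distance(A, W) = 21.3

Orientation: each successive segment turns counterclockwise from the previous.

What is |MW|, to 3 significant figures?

37.0

∠CUA = 131.1° gives UA at -60.0° from the x-axis; with |UA| = 11.6, A = (18.5, -11.3). UA ⟂ AW, so AW runs at 30.0°; with |AW| = 21.3, W = (37.0, -0.678). Then |MW| = |W − M| = 37.0.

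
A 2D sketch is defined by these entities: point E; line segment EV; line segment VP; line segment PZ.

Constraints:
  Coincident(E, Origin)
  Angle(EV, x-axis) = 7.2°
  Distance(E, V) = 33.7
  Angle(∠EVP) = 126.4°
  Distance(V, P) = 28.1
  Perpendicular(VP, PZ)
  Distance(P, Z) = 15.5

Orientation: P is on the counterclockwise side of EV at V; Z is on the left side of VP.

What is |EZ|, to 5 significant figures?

49.483

E is at the origin; EV runs at 7.2° with length 33.7, so V = 33.7·(cos 7.2°, sin 7.2°) = (33.434, 4.2237). ∠EVP = 126.4°, so VP runs at 7.2° + (180° − 126.4°) = 60.800° from the x-axis; with |VP| = 28.1, P = V + 28.1·(cos 60.800°, sin 60.800°) = (47.143, 28.753). VP is perpendicular to PZ; with |PZ| = 15.5 on the left of VP, Z = P + 15.5·(-0.87292, 0.48786) = (33.613, 36.315). Then |EZ| = |Z − E| = 49.483.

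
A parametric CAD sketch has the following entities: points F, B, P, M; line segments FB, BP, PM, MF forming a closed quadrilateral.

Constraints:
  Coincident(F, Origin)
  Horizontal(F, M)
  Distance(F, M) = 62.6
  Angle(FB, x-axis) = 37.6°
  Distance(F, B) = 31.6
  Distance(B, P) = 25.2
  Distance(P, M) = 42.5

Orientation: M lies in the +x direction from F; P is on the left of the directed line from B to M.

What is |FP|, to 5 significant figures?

56.645

F is at the origin; F and M share the same y with |FM| = 62.6 and M in +x, so M = (62.6, 0). FB runs at 37.6° with |FB| = 31.6, so B = (25.036, 19.281). P is determined by |BP| = 25.2 and |PM| = 42.5 together: it lies at the intersection of circle(B, 25.2) and circle(M, 42.5). With |BM| = 42.223, the foot of the radical line on BM is 7.2420 from B and the perpendicular offset is √(25.2² − 7.2420²) = 24.137. Taking the left-of-BM solution: P = (42.501, 37.447).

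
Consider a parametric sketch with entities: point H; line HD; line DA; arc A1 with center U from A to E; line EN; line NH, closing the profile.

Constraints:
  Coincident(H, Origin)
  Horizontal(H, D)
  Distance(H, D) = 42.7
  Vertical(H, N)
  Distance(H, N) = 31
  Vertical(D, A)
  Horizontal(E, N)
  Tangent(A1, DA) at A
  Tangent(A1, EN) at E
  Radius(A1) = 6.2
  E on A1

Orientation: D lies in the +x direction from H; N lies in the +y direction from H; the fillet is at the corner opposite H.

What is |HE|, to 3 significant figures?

47.9

H is at the origin; H and D share the same y with |HD| = 42.7 and D on the +x side, so D = (42.7, 0.00). HN is vertical with |HN| = 31.0 and N on the +y side, so N = (0.00, 31.0). The virtual corner opposite H is at (42.7, 31.0). Since A1 is tangent to DA there, UA ⟂ DA and A1 meets EN tangentially, so UE is at right angles to EN, with radius 6.2, so the center U sits 6.2 in from both sides at U = (36.5, 24.8). That places the tangent points at A = (42.7, 24.8) on DA and E = (36.5, 31.0) on EN. Then |HE| = |E − H| = 47.9.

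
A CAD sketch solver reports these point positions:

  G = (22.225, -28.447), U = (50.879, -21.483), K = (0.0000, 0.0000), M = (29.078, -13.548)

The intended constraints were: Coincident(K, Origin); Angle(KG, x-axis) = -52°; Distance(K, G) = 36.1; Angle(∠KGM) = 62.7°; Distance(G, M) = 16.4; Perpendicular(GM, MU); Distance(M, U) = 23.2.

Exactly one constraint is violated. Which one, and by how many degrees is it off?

Perpendicular(GM, MU) — off by 4.70°.

K = (0.00, 0.00) ✓; KG at -52.00° ✓; |KG| = 36.10 ✓; ∠KGM = 62.70° ✓; |GM| = 16.40 ✓; ∠(GM, MU) = 85.30° ✗; |MU| = 23.20 ✓.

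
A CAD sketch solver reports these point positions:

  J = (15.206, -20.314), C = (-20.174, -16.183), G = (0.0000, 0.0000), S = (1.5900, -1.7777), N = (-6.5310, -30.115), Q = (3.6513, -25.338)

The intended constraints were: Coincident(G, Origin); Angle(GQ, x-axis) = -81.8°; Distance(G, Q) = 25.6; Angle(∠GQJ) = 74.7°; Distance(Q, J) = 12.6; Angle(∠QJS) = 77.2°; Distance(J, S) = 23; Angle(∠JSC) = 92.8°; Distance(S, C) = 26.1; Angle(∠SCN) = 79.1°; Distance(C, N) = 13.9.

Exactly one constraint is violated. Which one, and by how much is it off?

Distance(C, N) = 13.9 — off by 5.60.

G = (0.00, 0.00) ✓; GQ at -81.80° ✓; |GQ| = 25.60 ✓; ∠GQJ = 74.70° ✓; |QJ| = 12.60 ✓; ∠QJS = 77.20° ✓; |JS| = 23.00 ✓; ∠JSC = 92.80° ✓; |SC| = 26.10 ✓; ∠SCN = 79.10° ✓; |CN| = 19.50 ✗.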